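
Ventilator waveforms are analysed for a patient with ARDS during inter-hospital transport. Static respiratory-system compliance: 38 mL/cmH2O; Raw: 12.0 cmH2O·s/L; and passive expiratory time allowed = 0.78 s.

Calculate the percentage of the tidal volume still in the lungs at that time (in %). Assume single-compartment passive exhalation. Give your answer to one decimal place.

τ = R × C = 12.0 × 38 mL/cmH2O = 12.0 × 0.038 L/cmH2O = 0.456 s.
Passive exhalation: V(t)/V₀ = e^(−t/τ) = e^(−0.78/0.456) = 0.1808.
Fraction remaining = 0.1808 → 18.08%.

18.1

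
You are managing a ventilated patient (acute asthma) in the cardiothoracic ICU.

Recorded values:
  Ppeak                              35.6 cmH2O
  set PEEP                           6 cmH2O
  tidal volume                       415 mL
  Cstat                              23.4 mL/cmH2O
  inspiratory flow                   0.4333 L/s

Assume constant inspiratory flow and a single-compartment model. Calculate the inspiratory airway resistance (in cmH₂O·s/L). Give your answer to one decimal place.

27.4

Equation of motion (constant flow): PIP = Vt/C + R·V̇ + PEEP.
R·V̇ = PIP − Vt/C − PEEP = 35.6 − 415/23.4 − 6 = 35.6 − 17.735 − 6 = 11.865 cmH2O.
R = 11.865 / 0.4333 = 27.383 cmH2O·s/L.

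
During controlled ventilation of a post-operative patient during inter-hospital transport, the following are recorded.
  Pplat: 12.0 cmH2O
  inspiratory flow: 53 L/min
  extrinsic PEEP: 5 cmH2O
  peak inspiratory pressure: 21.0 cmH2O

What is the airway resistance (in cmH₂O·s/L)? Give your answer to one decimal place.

10.2

Flow: 53 L/min ÷ 60 = 0.8833 L/s.
Raw = (PIP − Pplat) / flow = (21.0 − 12.0) / 0.8833 = 9.0 / 0.8833 = 10.189 cmH2O·s/L.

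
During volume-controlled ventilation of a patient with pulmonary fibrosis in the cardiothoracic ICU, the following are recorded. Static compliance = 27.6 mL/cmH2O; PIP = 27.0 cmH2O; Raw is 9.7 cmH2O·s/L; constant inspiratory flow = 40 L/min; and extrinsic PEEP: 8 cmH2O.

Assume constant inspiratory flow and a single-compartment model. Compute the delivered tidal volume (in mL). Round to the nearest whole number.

346

Flow: 40 L/min ÷ 60 = 0.6667 L/s.
Equation of motion (constant flow): PIP = Vt/C + R·V̇ + PEEP.
Vt/C = PIP − R·V̇ − PEEP = 27.0 − 6.467 − 8 = 12.533 cmH2O.
Vt = C × 12.533 = 27.6 × 12.533 = 345.91 mL.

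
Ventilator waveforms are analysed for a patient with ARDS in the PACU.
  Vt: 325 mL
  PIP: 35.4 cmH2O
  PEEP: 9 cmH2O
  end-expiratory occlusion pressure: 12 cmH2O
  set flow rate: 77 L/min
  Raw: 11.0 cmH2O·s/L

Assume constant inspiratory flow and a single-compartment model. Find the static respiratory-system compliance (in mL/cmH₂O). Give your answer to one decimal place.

35.0

Flow: 77 L/min ÷ 60 = 1.2833 L/s.
Total PEEP = 12 cmH2O (set 9 + intrinsic 3); this is the baseline alveolar pressure.
Equation of motion (constant flow): PIP = Vt/C + R·V̇ + PEEP.
Vt/C = PIP − R·V̇ − PEEP = 35.4 − 11.0×1.2833 − 12 = 35.4 − 14.116 − 12 = 9.284 cmH2O.
C = Vt / 9.284 = 325 / 9.284 = 35.006 mL/cmH2O.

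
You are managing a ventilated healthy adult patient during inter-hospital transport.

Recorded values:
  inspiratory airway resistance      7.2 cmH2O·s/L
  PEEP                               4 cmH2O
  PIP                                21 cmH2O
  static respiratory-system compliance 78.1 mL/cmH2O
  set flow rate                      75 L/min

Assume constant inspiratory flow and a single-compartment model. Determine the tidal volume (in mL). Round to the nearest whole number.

625

Flow: 75 L/min ÷ 60 = 1.25 L/s.
Equation of motion (constant flow): PIP = Vt/C + R·V̇ + PEEP.
Vt/C = PIP − R·V̇ − PEEP = 21 − 9.0 − 4 = 8.0 cmH2O.
Vt = C × 8.0 = 78.1 × 8.0 = 624.8 mL.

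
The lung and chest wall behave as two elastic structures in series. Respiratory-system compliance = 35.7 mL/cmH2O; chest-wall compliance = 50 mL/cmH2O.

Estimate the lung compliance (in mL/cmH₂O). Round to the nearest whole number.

125

1/CL = 1/Crs − 1/Ccw.
1/CL = 1/35.7 − 1/50 = 0.008011.
CL = 124.83 mL/cmH2O.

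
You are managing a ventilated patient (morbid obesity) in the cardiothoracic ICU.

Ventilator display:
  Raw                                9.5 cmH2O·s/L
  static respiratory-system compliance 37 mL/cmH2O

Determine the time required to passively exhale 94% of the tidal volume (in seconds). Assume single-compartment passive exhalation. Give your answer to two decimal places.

0.99

τ = R × C = 9.5 × 37 mL/cmH2O = 9.5 × 0.037 L/cmH2O = 0.3515 s.
Exhaled fraction f = 1 − e^(−t/τ) → t = −τ·ln(1 − f) = −0.3515·ln(0.06) = 0.9889 s.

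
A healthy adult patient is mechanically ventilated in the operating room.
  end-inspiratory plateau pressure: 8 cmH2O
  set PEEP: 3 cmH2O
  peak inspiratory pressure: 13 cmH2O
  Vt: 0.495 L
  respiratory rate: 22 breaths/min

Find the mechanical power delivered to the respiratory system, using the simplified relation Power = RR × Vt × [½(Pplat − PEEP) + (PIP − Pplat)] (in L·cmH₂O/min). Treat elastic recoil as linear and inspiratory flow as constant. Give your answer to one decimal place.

81.7

Per-breath work = Vt × [½(Pplat−PEEP) + (PIP−Pplat)] = 0.495 × [0.5×5.0 + 5.0] = 0.495 × 7.5 = 3.713 L·cmH2O.
Power = 22 × 3.713 = 81.686 L·cmH2O/min.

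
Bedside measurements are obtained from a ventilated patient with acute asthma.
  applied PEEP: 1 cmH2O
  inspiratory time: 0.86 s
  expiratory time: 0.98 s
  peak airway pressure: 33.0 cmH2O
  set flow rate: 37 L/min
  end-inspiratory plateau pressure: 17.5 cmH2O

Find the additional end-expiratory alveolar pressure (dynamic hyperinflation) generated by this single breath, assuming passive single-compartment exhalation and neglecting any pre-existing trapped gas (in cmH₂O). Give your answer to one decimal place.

Flow: 37 L/min ÷ 60 = 0.6167 L/s.
Vt = flow × Ti = 0.6167 L/s × 0.86 s × 1000 mL/L = 530.36 mL.
R = (PIP − Pplat)/V̇ = (33.0 − 17.5) / 0.6167 = 15.5/0.6167 = 25.134 cmH2O·s/L.
C = Vt/(Pplat − PEEP) = 530.36 / (17.5 − 1) = 530.36/16.5 = 32.143 mL/cmH2O.
τ = R × C = 25.134 × 0.03214 L/cmH2O = 0.8078 s.
Fraction remaining = e^(−Te/τ) = e^(−0.98/0.8078) = 0.2973; trapped volume = 530.36 × 0.2973 = 157.68 mL.
Additional alveolar pressure from trapping ≈ V_trapped / C = 157.68 / 32.143 = 4.906 cmH2O.

4.9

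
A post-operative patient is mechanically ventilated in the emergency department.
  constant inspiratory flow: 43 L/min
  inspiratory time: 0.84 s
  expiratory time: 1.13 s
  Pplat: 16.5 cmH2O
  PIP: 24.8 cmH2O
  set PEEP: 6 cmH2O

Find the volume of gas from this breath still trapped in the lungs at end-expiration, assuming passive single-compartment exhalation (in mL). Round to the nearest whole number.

110

Flow: 43 L/min ÷ 60 = 0.7167 L/s.
Vt = flow × Ti = 0.7167 L/s × 0.84 s × 1000 mL/L = 602.03 mL.
R = (PIP − Pplat)/V̇ = (24.8 − 16.5) / 0.7167 = 8.3/0.7167 = 11.581 cmH2O·s/L.
C = Vt/(Pplat − PEEP) = 602.03 / (16.5 − 6) = 602.03/10.5 = 57.336 mL/cmH2O.
τ = R × C = 11.581 × 0.05734 L/cmH2O = 0.6641 s.
Fraction remaining = e^(−Te/τ) = e^(−1.13/0.6641) = 0.1824.
Trapped volume = 602.03 × 0.1824 = 109.81 mL.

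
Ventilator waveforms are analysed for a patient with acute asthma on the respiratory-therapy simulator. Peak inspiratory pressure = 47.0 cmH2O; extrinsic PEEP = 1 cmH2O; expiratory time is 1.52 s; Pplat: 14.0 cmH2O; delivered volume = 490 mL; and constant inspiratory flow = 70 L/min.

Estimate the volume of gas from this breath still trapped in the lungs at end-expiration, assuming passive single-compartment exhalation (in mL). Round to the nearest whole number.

Flow: 70 L/min ÷ 60 = 1.1667 L/s.
R = (PIP − Pplat)/V̇ = (47.0 − 14.0) / 1.1667 = 33.0/1.1667 = 28.285 cmH2O·s/L.
C = Vt/(Pplat − PEEP) = 490.0 / (14.0 − 1) = 490.0/13.0 = 37.692 mL/cmH2O.
τ = R × C = 28.285 × 0.03769 L/cmH2O = 1.066 s.
Fraction remaining = e^(−Te/τ) = e^(−1.52/1.066) = 0.2403.
Trapped volume = 490.0 × 0.2403 = 117.75 mL.

118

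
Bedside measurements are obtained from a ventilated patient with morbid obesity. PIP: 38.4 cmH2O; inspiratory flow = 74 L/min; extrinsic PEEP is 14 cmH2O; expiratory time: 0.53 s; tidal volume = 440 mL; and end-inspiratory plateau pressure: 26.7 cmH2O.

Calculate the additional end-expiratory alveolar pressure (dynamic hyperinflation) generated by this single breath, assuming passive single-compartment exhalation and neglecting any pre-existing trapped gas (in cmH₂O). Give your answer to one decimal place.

Flow: 74 L/min ÷ 60 = 1.2333 L/s.
R = (PIP − Pplat)/V̇ = (38.4 − 26.7) / 1.2333 = 11.7/1.2333 = 9.487 cmH2O·s/L.
C = Vt/(Pplat − PEEP) = 440.0 / (26.7 − 14) = 440.0/12.7 = 34.646 mL/cmH2O.
τ = R × C = 9.487 × 0.03465 L/cmH2O = 0.3287 s.
Fraction remaining = e^(−Te/τ) = e^(−0.53/0.3287) = 0.1994; trapped volume = 440.0 × 0.1994 = 87.736 mL.
Additional alveolar pressure from trapping ≈ V_trapped / C = 87.736 / 34.646 = 2.532 cmH2O.

2.5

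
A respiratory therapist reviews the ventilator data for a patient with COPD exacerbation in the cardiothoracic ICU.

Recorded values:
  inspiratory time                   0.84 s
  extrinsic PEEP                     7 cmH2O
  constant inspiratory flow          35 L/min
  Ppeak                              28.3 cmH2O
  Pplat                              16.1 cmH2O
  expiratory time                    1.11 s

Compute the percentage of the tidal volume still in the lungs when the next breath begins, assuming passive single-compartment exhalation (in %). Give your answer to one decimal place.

37.3

Flow: 35 L/min ÷ 60 = 0.5833 L/s.
Vt = flow × Ti = 0.5833 L/s × 0.84 s × 1000 mL/L = 489.97 mL.
R = (PIP − Pplat)/V̇ = (28.3 − 16.1) / 0.5833 = 12.2/0.5833 = 20.915 cmH2O·s/L.
C = Vt/(Pplat − PEEP) = 489.97 / (16.1 − 7) = 489.97/9.1 = 53.843 mL/cmH2O.
τ = R × C = 20.915 × 0.05384 L/cmH2O = 1.126 s.
Fraction remaining at end-expiration = e^(−Te/τ) = e^(−1.11/1.126) = 0.3731 → 37.31%.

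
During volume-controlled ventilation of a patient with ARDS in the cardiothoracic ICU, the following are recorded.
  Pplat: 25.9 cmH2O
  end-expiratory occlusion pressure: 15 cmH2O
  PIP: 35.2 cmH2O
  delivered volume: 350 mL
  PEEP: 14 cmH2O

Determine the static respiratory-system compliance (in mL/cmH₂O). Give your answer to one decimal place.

32.1

End-expiratory occlusion gives total PEEP = 15 cmH2O (intrinsic PEEP = 15 − 14 = 1). Use total PEEP for the elastic gradient.
Cstat = Vt / (Pplat − PEEPtotal) = 350 / (25.9 − 15) = 350 / 10.9 = 32.11 mL/cmH2O.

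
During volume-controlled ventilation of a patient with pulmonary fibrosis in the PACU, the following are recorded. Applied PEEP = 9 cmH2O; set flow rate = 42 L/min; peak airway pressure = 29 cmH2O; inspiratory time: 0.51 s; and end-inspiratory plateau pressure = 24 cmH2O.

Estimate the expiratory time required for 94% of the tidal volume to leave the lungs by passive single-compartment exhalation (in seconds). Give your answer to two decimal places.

Flow: 42 L/min ÷ 60 = 0.7 L/s.
Vt = flow × Ti = 0.7 L/s × 0.51 s × 1000 mL/L = 357.0 mL.
R = (PIP − Pplat)/V̇ = (29 − 24) / 0.7 = 5.0/0.7 = 7.143 cmH2O·s/L.
C = Vt/(Pplat − PEEP) = 357.0 / (24 − 9) = 357.0/15.0 = 23.8 mL/cmH2O.
τ = R × C = 7.143 × 0.0238 L/cmH2O = 0.17 s.
t = −τ·ln(1 − 0.94) = −0.17·ln(0.06) = 0.4783 s.

0.48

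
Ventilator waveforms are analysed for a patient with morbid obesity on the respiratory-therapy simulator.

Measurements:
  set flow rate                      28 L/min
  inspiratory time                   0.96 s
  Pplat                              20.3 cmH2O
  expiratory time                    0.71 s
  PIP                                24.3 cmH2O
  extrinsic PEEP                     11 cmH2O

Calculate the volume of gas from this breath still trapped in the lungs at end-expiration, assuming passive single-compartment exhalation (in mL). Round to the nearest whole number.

Flow: 28 L/min ÷ 60 = 0.4667 L/s.
Vt = flow × Ti = 0.4667 L/s × 0.96 s × 1000 mL/L = 448.03 mL.
R = (PIP − Pplat)/V̇ = (24.3 − 20.3) / 0.4667 = 4.0/0.4667 = 8.571 cmH2O·s/L.
C = Vt/(Pplat − PEEP) = 448.03 / (20.3 − 11) = 448.03/9.3 = 48.175 mL/cmH2O.
τ = R × C = 8.571 × 0.04818 L/cmH2O = 0.413 s.
Fraction remaining = e^(−Te/τ) = e^(−0.71/0.413) = 0.1792.
Trapped volume = 448.03 × 0.1792 = 80.287 mL.

80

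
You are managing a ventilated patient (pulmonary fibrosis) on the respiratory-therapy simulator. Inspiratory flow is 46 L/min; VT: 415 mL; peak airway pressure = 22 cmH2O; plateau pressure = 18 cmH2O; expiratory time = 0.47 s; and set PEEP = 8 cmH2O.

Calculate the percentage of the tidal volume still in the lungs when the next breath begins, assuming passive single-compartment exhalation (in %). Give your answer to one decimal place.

11.4

Flow: 46 L/min ÷ 60 = 0.7667 L/s.
R = (PIP − Pplat)/V̇ = (22 − 18) / 0.7667 = 4.0/0.7667 = 5.217 cmH2O·s/L.
C = Vt/(Pplat − PEEP) = 415.0 / (18 − 8) = 415.0/10.0 = 41.5 mL/cmH2O.
τ = R × C = 5.217 × 0.0415 L/cmH2O = 0.2165 s.
Fraction remaining at end-expiration = e^(−Te/τ) = e^(−0.47/0.2165) = 0.1141 → 11.41%.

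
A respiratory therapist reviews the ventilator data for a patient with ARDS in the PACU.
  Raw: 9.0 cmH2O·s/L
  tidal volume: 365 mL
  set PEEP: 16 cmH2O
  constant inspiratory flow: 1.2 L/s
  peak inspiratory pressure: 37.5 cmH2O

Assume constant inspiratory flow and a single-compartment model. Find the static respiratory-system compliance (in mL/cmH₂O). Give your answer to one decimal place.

Equation of motion (constant flow): PIP = Vt/C + R·V̇ + PEEP.
Vt/C = PIP − R·V̇ − PEEP = 37.5 − 9.0×1.2 − 16 = 37.5 − 10.8 − 16 = 10.7 cmH2O.
C = Vt / 10.7 = 365 / 10.7 = 34.112 mL/cmH2O.

34.1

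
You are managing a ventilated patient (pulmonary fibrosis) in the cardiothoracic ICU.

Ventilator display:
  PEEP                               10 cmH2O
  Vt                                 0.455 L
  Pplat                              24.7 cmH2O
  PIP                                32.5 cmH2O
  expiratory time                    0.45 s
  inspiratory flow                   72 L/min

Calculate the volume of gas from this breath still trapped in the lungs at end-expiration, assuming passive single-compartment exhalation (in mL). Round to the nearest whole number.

49

Flow: 72 L/min ÷ 60 = 1.2 L/s.
R = (PIP − Pplat)/V̇ = (32.5 − 24.7) / 1.2 = 7.8/1.2 = 6.5 cmH2O·s/L.
C = Vt/(Pplat − PEEP) = 455.0 / (24.7 − 10) = 455.0/14.7 = 30.952 mL/cmH2O.
τ = R × C = 6.5 × 0.03095 L/cmH2O = 0.2012 s.
Fraction remaining = e^(−Te/τ) = e^(−0.45/0.2012) = 0.1068.
Trapped volume = 455.0 × 0.1068 = 48.594 mL.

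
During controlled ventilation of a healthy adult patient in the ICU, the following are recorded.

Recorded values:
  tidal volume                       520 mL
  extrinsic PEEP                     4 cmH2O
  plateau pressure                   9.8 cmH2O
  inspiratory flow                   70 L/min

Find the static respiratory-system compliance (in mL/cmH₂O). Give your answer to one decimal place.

89.7

Cstat = Vt / (Pplat − PEEP) = 520 / (9.8 − 4) = 520 / 5.8 = 89.655 mL/cmH2O.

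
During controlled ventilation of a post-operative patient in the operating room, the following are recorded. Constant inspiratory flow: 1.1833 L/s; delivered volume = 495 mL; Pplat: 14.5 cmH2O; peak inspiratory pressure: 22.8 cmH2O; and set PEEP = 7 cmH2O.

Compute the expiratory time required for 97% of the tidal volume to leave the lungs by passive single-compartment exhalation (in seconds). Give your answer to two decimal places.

1.62

R = (PIP − Pplat)/V̇ = (22.8 − 14.5) / 1.1833 = 8.3/1.1833 = 7.014 cmH2O·s/L.
C = Vt/(Pplat − PEEP) = 495.0 / (14.5 − 7) = 495.0/7.5 = 66.0 mL/cmH2O.
τ = R × C = 7.014 × 0.066 L/cmH2O = 0.4629 s.
t = −τ·ln(1 − 0.97) = −0.4629·ln(0.03) = 1.623 s.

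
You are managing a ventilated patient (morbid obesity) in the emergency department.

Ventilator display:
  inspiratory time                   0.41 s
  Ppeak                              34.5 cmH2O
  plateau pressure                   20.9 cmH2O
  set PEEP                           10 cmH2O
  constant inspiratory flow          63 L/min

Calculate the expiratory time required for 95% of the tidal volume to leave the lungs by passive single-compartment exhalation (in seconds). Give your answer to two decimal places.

1.53

Flow: 63 L/min ÷ 60 = 1.05 L/s.
Vt = flow × Ti = 1.05 L/s × 0.41 s × 1000 mL/L = 430.5 mL.
R = (PIP − Pplat)/V̇ = (34.5 − 20.9) / 1.05 = 13.6/1.05 = 12.952 cmH2O·s/L.
C = Vt/(Pplat − PEEP) = 430.5 / (20.9 − 10) = 430.5/10.9 = 39.495 mL/cmH2O.
τ = R × C = 12.952 × 0.0395 L/cmH2O = 0.5116 s.
t = −τ·ln(1 − 0.95) = −0.5116·ln(0.05) = 1.533 s.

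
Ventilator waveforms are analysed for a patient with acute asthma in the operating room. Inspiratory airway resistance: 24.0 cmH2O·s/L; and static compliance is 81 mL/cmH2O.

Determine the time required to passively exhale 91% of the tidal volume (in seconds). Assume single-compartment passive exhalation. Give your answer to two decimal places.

4.68

τ = R × C = 24.0 × 81 mL/cmH2O = 24.0 × 0.081 L/cmH2O = 1.944 s.
Exhaled fraction f = 1 − e^(−t/τ) → t = −τ·ln(1 − f) = −1.944·ln(0.09) = 4.681 s.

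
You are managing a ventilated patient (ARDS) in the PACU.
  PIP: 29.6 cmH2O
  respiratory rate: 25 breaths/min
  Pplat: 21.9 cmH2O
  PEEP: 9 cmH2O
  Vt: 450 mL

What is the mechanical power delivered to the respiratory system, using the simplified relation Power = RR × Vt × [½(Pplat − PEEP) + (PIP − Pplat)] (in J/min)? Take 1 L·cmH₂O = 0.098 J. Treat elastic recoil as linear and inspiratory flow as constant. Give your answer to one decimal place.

Per-breath work = Vt × [½(Pplat−PEEP) + (PIP−Pplat)] = 0.450 × [0.5×12.9 + 7.7] = 0.450 × 14.15 = 6.368 L·cmH2O.
Power = 25 × 6.368 = 159.2 L·cmH2O/min.
× 0.098 J/(L·cmH2O) → 15.602 J/min.

15.6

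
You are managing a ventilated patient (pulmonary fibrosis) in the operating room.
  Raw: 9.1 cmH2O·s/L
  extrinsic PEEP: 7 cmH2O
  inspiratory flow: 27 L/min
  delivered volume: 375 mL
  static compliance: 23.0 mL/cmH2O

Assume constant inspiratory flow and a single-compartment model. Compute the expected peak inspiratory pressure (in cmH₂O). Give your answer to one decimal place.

Flow: 27 L/min ÷ 60 = 0.45 L/s.
Equation of motion (constant flow): PIP = Vt/C + R·V̇ + PEEP.
PIP = 375/23.0 + 9.1×0.45 + 7 = 16.304 + 4.095 + 7 = 27.399 cmH2O.

27.4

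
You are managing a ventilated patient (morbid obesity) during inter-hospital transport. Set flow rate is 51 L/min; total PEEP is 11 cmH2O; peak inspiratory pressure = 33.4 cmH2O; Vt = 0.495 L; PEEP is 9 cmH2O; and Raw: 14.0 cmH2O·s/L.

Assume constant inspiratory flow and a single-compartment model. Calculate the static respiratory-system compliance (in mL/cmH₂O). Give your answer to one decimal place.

47.1

Flow: 51 L/min ÷ 60 = 0.85 L/s.
Total PEEP = 11 cmH2O (set 9 + intrinsic 2); this is the baseline alveolar pressure.
Equation of motion (constant flow): PIP = Vt/C + R·V̇ + PEEP.
Vt/C = PIP − R·V̇ − PEEP = 33.4 − 14.0×0.85 − 11 = 33.4 − 11.9 − 11 = 10.5 cmH2O.
C = Vt / 10.5 = 495 / 10.5 = 47.143 mL/cmH2O.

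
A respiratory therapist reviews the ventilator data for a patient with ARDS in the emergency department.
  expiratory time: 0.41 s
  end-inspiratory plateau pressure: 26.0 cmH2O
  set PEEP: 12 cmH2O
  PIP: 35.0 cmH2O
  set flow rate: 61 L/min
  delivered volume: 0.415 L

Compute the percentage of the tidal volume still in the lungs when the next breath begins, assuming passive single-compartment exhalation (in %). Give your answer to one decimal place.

Flow: 61 L/min ÷ 60 = 1.0167 L/s.
R = (PIP − Pplat)/V̇ = (35.0 − 26.0) / 1.0167 = 9.0/1.0167 = 8.852 cmH2O·s/L.
C = Vt/(Pplat − PEEP) = 415.0 / (26.0 − 12) = 415.0/14.0 = 29.643 mL/cmH2O.
τ = R × C = 8.852 × 0.02964 L/cmH2O = 0.2624 s.
Fraction remaining at end-expiration = e^(−Te/τ) = e^(−0.41/0.2624) = 0.2096 → 20.96%.

21.0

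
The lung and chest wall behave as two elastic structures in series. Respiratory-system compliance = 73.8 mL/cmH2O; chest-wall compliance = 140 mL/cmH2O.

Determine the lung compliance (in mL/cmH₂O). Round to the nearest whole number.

1/CL = 1/Crs − 1/Ccw.
1/CL = 1/73.8 − 1/140 = 0.006407.
CL = 156.08 mL/cmH2O.

156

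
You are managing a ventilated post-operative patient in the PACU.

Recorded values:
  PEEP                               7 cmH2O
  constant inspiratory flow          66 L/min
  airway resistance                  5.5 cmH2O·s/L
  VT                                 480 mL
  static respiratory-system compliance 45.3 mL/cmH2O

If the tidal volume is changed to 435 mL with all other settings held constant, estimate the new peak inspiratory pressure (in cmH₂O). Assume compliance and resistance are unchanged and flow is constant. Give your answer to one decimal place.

Flow: 66 L/min ÷ 60 = 1.1 L/s.
PIP = Vt/C + R·V̇ + PEEP (constant-flow equation of motion).
Only the elastic term changes: ΔPIP = ΔVt / C = (435 − 480) / 45.3 = -0.9934 cmH2O.
Original PIP = 480/45.3 + 5.5×1.1 + 7 = 23.646 cmH2O; new PIP = 23.646 + (-0.9934) = 22.653 cmH2O.

22.7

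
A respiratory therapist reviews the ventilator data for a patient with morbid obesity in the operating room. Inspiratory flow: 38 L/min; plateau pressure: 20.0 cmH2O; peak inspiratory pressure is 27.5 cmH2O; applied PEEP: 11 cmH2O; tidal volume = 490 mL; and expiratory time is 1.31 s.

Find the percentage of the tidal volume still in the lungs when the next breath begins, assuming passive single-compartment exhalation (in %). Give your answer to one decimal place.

Flow: 38 L/min ÷ 60 = 0.6333 L/s.
R = (PIP − Pplat)/V̇ = (27.5 − 20.0) / 0.6333 = 7.5/0.6333 = 11.843 cmH2O·s/L.
C = Vt/(Pplat − PEEP) = 490.0 / (20.0 − 11) = 490.0/9.0 = 54.444 mL/cmH2O.
τ = R × C = 11.843 × 0.05444 L/cmH2O = 0.6447 s.
Fraction remaining at end-expiration = e^(−Te/τ) = e^(−1.31/0.6447) = 0.1311 → 13.11%.

13.1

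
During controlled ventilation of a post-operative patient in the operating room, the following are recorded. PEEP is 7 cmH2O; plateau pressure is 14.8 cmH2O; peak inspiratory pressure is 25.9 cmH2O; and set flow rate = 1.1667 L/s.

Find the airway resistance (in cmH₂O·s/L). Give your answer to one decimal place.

9.5

Raw = (PIP − Pplat) / flow = (25.9 − 14.8) / 1.1667 = 11.1 / 1.1667 = 9.514 cmH2O·s/L.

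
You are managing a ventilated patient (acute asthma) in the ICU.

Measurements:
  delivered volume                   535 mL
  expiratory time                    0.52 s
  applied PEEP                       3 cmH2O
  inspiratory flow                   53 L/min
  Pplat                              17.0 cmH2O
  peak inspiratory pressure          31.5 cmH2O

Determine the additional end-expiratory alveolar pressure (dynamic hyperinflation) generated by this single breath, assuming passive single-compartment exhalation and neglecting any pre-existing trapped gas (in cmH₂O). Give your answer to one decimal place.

Flow: 53 L/min ÷ 60 = 0.8833 L/s.
R = (PIP − Pplat)/V̇ = (31.5 − 17.0) / 0.8833 = 14.5/0.8833 = 16.416 cmH2O·s/L.
C = Vt/(Pplat − PEEP) = 535.0 / (17.0 − 3) = 535.0/14.0 = 38.214 mL/cmH2O.
τ = R × C = 16.416 × 0.03821 L/cmH2O = 0.6273 s.
Fraction remaining = e^(−Te/τ) = e^(−0.52/0.6273) = 0.4365; trapped volume = 535.0 × 0.4365 = 233.53 mL.
Additional alveolar pressure from trapping ≈ V_trapped / C = 233.53 / 38.214 = 6.111 cmH2O.

6.1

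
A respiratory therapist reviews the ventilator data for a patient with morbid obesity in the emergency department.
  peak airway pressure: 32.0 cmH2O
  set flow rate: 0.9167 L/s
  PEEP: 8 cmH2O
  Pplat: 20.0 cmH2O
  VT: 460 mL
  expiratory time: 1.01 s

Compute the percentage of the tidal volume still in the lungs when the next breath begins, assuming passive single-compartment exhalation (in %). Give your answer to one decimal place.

R = (PIP − Pplat)/V̇ = (32.0 − 20.0) / 0.9167 = 12.0/0.9167 = 13.09 cmH2O·s/L.
C = Vt/(Pplat − PEEP) = 460.0 / (20.0 − 8) = 460.0/12.0 = 38.333 mL/cmH2O.
τ = R × C = 13.09 × 0.03833 L/cmH2O = 0.5017 s.
Fraction remaining at end-expiration = e^(−Te/τ) = e^(−1.01/0.5017) = 0.1336 → 13.36%.

13.4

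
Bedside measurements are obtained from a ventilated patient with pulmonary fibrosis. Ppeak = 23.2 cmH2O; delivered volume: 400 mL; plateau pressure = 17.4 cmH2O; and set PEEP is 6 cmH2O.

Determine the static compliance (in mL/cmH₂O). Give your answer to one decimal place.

35.1

Cstat = Vt / (Pplat − PEEP) = 400 / (17.4 − 6) = 400 / 11.4 = 35.088 mL/cmH2O.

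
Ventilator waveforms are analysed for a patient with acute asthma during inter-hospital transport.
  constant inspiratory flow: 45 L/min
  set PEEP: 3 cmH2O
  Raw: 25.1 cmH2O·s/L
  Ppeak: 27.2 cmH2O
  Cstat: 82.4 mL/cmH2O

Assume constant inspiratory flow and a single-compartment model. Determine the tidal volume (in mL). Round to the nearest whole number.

443

Flow: 45 L/min ÷ 60 = 0.75 L/s.
Equation of motion (constant flow): PIP = Vt/C + R·V̇ + PEEP.
Vt/C = PIP − R·V̇ − PEEP = 27.2 − 18.825 − 3 = 5.375 cmH2O.
Vt = C × 5.375 = 82.4 × 5.375 = 442.9 mL.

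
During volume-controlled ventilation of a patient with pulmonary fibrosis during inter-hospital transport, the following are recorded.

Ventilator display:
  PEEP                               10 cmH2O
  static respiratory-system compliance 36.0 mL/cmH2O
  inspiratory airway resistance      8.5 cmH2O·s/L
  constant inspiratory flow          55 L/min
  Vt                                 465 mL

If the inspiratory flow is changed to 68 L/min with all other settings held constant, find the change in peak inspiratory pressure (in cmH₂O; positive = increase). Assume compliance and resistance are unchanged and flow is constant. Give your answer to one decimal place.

Flow: 55 L/min ÷ 60 = 0.9167 L/s.
New flow: 68 L/min ÷ 60 = 1.1333 L/s.
PIP = Vt/C + R·V̇ + PEEP (constant-flow equation of motion).
Only the resistive term changes: ΔPIP = R × ΔV̇ = 8.5 × (1.1333 − 0.9167) = 8.5 × 0.2166 = 1.841 cmH2O.

1.8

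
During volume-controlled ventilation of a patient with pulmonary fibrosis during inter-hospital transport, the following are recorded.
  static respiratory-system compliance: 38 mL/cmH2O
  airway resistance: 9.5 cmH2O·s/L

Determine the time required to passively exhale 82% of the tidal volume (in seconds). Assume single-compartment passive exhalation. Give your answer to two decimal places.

τ = R × C = 9.5 × 38 mL/cmH2O = 9.5 × 0.038 L/cmH2O = 0.361 s.
Exhaled fraction f = 1 − e^(−t/τ) → t = −τ·ln(1 − f) = −0.361·ln(0.18) = 0.619 s.

0.62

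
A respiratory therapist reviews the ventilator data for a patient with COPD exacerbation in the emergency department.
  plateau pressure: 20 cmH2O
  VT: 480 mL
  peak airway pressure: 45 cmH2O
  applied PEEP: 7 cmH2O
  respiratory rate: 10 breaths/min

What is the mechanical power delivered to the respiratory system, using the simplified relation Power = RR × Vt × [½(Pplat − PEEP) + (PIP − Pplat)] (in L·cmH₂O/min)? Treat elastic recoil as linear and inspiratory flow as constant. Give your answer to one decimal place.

Per-breath work = Vt × [½(Pplat−PEEP) + (PIP−Pplat)] = 0.480 × [0.5×13.0 + 25.0] = 0.480 × 31.5 = 15.12 L·cmH2O.
Power = 10 × 15.12 = 151.2 L·cmH2O/min.

151.2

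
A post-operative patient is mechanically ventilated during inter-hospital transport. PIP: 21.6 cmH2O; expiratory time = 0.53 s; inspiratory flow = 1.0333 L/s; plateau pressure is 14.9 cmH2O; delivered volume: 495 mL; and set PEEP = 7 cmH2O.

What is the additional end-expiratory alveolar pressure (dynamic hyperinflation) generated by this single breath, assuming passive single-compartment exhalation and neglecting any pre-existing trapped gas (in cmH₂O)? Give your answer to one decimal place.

2.1

R = (PIP − Pplat)/V̇ = (21.6 − 14.9) / 1.0333 = 6.7/1.0333 = 6.484 cmH2O·s/L.
C = Vt/(Pplat − PEEP) = 495.0 / (14.9 − 7) = 495.0/7.9 = 62.658 mL/cmH2O.
τ = R × C = 6.484 × 0.06266 L/cmH2O = 0.4063 s.
Fraction remaining = e^(−Te/τ) = e^(−0.53/0.4063) = 0.2713; trapped volume = 495.0 × 0.2713 = 134.29 mL.
Additional alveolar pressure from trapping ≈ V_trapped / C = 134.29 / 62.658 = 2.143 cmH2O.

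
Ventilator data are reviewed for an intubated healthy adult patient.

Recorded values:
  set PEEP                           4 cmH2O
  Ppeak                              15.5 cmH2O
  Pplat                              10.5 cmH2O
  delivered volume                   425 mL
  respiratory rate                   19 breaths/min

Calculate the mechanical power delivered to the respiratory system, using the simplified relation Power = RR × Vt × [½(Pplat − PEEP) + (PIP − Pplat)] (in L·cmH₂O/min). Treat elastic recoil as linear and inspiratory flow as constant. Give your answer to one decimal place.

Per-breath work = Vt × [½(Pplat−PEEP) + (PIP−Pplat)] = 0.425 × [0.5×6.5 + 5.0] = 0.425 × 8.25 = 3.506 L·cmH2O.
Power = 19 × 3.506 = 66.614 L·cmH2O/min.

66.6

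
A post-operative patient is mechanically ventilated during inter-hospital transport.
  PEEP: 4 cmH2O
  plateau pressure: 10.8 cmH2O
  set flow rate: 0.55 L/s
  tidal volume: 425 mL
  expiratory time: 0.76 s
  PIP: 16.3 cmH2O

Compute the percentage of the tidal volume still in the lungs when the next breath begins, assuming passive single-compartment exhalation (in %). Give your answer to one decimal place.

29.6

R = (PIP − Pplat)/V̇ = (16.3 − 10.8) / 0.55 = 5.5/0.55 = 10.0 cmH2O·s/L.
C = Vt/(Pplat − PEEP) = 425.0 / (10.8 − 4) = 425.0/6.8 = 62.5 mL/cmH2O.
τ = R × C = 10.0 × 0.0625 L/cmH2O = 0.625 s.
Fraction remaining at end-expiration = e^(−Te/τ) = e^(−0.76/0.625) = 0.2964 → 29.64%.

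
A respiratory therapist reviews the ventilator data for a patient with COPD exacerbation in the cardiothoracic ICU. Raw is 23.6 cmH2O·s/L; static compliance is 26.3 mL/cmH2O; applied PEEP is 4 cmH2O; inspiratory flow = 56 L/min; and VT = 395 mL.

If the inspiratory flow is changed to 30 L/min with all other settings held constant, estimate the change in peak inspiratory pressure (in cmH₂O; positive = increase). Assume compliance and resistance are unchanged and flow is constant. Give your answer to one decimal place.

-10.2

Flow: 56 L/min ÷ 60 = 0.9333 L/s.
New flow: 30 L/min ÷ 60 = 0.5 L/s.
PIP = Vt/C + R·V̇ + PEEP (constant-flow equation of motion).
Only the resistive term changes: ΔPIP = R × ΔV̇ = 23.6 × (0.5 − 0.9333) = 23.6 × -0.4333 = -10.226 cmH2O.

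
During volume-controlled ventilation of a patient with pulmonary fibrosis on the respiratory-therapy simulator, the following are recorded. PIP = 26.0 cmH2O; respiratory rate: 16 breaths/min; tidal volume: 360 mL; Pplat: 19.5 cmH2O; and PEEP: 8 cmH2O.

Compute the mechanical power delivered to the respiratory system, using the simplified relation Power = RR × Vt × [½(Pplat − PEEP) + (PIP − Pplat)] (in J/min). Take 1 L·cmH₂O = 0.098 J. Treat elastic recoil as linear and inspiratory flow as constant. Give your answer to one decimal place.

6.9

Per-breath work = Vt × [½(Pplat−PEEP) + (PIP−Pplat)] = 0.360 × [0.5×11.5 + 6.5] = 0.360 × 12.25 = 4.41 L·cmH2O.
Power = 16 × 4.41 = 70.56 L·cmH2O/min.
× 0.098 J/(L·cmH2O) → 6.915 J/min.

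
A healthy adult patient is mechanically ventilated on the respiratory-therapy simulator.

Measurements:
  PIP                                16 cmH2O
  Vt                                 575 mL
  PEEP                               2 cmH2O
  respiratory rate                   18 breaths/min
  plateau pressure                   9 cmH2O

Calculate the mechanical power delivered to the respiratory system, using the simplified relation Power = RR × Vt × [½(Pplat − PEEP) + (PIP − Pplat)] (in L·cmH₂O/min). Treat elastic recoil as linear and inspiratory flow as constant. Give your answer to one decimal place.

108.7

Per-breath work = Vt × [½(Pplat−PEEP) + (PIP−Pplat)] = 0.575 × [0.5×7.0 + 7.0] = 0.575 × 10.5 = 6.038 L·cmH2O.
Power = 18 × 6.038 = 108.68 L·cmH2O/min.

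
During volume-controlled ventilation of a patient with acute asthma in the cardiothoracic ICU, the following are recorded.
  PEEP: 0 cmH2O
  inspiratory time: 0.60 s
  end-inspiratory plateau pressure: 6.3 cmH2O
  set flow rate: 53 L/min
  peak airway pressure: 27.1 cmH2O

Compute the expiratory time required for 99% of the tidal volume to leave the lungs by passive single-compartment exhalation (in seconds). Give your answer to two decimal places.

9.12

Flow: 53 L/min ÷ 60 = 0.8833 L/s.
Vt = flow × Ti = 0.8833 L/s × 0.60 s × 1000 mL/L = 529.98 mL.
R = (PIP − Pplat)/V̇ = (27.1 − 6.3) / 0.8833 = 20.8/0.8833 = 23.548 cmH2O·s/L.
C = Vt/(Pplat − PEEP) = 529.98 / (6.3 − 0) = 529.98/6.3 = 84.124 mL/cmH2O.
τ = R × C = 23.548 × 0.08412 L/cmH2O = 1.981 s.
t = −τ·ln(1 − 0.99) = −1.981·ln(0.01) = 9.123 s.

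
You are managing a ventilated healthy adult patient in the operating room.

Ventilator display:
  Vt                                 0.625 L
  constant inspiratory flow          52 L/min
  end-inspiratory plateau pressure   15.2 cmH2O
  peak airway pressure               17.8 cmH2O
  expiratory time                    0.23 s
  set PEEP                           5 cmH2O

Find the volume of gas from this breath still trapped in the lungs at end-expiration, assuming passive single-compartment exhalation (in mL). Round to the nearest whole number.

179

Flow: 52 L/min ÷ 60 = 0.8667 L/s.
R = (PIP − Pplat)/V̇ = (17.8 − 15.2) / 0.8667 = 2.6/0.8667 = 3.0 cmH2O·s/L.
C = Vt/(Pplat − PEEP) = 625.0 / (15.2 − 5) = 625.0/10.2 = 61.275 mL/cmH2O.
τ = R × C = 3.0 × 0.06128 L/cmH2O = 0.1838 s.
Fraction remaining = e^(−Te/τ) = e^(−0.23/0.1838) = 0.2861.
Trapped volume = 625.0 × 0.2861 = 178.81 mL.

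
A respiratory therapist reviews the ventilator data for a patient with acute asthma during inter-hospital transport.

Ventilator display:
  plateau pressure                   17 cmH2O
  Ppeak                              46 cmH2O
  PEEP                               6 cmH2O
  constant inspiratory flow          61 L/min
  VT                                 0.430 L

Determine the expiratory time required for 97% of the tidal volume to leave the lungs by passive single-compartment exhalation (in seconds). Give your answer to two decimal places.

3.91

Flow: 61 L/min ÷ 60 = 1.0167 L/s.
R = (PIP − Pplat)/V̇ = (46 − 17) / 1.0167 = 29.0/1.0167 = 28.524 cmH2O·s/L.
C = Vt/(Pplat − PEEP) = 430.0 / (17 − 6) = 430.0/11.0 = 39.091 mL/cmH2O.
τ = R × C = 28.524 × 0.03909 L/cmH2O = 1.115 s.
t = −τ·ln(1 − 0.97) = −1.115·ln(0.03) = 3.91 s.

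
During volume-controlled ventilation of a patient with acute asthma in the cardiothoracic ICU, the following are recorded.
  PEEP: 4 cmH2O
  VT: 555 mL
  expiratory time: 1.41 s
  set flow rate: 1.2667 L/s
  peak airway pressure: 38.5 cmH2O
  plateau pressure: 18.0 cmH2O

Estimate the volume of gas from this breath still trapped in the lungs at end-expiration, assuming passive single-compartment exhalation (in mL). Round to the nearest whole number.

R = (PIP − Pplat)/V̇ = (38.5 − 18.0) / 1.2667 = 20.5/1.2667 = 16.184 cmH2O·s/L.
C = Vt/(Pplat − PEEP) = 555.0 / (18.0 − 4) = 555.0/14.0 = 39.643 mL/cmH2O.
τ = R × C = 16.184 × 0.03964 L/cmH2O = 0.6415 s.
Fraction remaining = e^(−Te/τ) = e^(−1.41/0.6415) = 0.111.
Trapped volume = 555.0 × 0.111 = 61.605 mL.

62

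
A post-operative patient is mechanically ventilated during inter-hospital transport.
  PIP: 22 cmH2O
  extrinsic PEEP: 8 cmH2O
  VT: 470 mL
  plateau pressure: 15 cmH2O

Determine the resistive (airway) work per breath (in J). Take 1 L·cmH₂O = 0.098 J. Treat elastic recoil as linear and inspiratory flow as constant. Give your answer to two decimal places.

0.32

With constant inspiratory flow the resistive pressure is constant at PIP − Pplat = 22 − 15 = 7.0 cmH2O, so resistive work = 7.0 × 0.470 = 3.29 L·cmH2O.
× 0.098 J/(L·cmH2O) → 0.3224 J.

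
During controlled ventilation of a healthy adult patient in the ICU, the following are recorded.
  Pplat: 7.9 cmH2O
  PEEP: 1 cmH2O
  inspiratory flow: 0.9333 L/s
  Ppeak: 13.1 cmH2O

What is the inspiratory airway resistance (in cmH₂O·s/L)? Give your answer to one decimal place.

5.6

Raw = (PIP − Pplat) / flow = (13.1 − 7.9) / 0.9333 = 5.2 / 0.9333 = 5.572 cmH2O·s/L.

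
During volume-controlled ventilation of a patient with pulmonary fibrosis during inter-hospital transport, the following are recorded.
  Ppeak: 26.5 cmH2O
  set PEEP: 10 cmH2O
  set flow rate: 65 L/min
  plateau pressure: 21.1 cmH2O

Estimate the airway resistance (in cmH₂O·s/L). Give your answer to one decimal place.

5.0

Flow: 65 L/min ÷ 60 = 1.0833 L/s.
Raw = (PIP − Pplat) / flow = (26.5 − 21.1) / 1.0833 = 5.4 / 1.0833 = 4.985 cmH2O·s/L.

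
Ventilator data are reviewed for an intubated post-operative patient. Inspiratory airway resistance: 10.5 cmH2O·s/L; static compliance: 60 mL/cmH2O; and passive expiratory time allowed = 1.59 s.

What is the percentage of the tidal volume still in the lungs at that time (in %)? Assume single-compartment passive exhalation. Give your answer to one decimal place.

8.0

τ = R × C = 10.5 × 60 mL/cmH2O = 10.5 × 0.060 L/cmH2O = 0.63 s.
Passive exhalation: V(t)/V₀ = e^(−t/τ) = e^(−1.59/0.63) = 0.08015.
Fraction remaining = 0.08015 → 8.015%.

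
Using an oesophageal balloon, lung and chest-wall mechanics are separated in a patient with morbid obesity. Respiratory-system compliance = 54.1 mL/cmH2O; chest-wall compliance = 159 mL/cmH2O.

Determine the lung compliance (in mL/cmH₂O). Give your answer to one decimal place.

1/CL = 1/Crs − 1/Ccw.
1/CL = 1/54.1 − 1/159 = 0.01219.
CL = 82.034 mL/cmH2O.

82.0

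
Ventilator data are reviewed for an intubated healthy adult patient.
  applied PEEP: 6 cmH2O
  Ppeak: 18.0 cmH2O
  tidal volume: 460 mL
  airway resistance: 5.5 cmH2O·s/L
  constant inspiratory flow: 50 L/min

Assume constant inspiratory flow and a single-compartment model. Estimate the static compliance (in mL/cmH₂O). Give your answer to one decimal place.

Flow: 50 L/min ÷ 60 = 0.8333 L/s.
Equation of motion (constant flow): PIP = Vt/C + R·V̇ + PEEP.
Vt/C = PIP − R·V̇ − PEEP = 18.0 − 5.5×0.8333 − 6 = 18.0 − 4.583 − 6 = 7.417 cmH2O.
C = Vt / 7.417 = 460 / 7.417 = 62.02 mL/cmH2O.

62.0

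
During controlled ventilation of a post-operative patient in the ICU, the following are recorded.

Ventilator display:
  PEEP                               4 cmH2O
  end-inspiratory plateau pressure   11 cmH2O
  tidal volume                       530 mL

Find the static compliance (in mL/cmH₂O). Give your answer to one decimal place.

75.7

Cstat = Vt / (Pplat − PEEP) = 530 / (11 − 4) = 530 / 7.0 = 75.714 mL/cmH2O.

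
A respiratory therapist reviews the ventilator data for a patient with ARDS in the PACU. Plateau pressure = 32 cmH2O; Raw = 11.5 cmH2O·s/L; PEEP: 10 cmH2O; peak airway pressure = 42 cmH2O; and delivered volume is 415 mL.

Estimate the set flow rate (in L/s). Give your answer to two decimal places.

0.87

flow = (PIP − Pplat) / Raw = 10.0 / 11.5 = 0.8696 L/s.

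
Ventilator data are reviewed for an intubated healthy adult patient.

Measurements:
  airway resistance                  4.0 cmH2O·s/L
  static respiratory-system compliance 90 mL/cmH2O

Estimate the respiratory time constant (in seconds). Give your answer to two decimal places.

τ = R × C = 4.0 × 90 mL/cmH2O = 4.0 × 0.090 L/cmH2O = 0.36 s.

0.36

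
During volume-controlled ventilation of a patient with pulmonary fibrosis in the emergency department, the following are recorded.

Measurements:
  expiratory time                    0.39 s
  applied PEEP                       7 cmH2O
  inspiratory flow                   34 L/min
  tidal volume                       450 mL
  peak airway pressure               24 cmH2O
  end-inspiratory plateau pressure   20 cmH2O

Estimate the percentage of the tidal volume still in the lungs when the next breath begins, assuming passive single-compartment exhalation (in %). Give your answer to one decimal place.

Flow: 34 L/min ÷ 60 = 0.5667 L/s.
R = (PIP − Pplat)/V̇ = (24 − 20) / 0.5667 = 4.0/0.5667 = 7.058 cmH2O·s/L.
C = Vt/(Pplat − PEEP) = 450.0 / (20 − 7) = 450.0/13.0 = 34.615 mL/cmH2O.
τ = R × C = 7.058 × 0.03462 L/cmH2O = 0.2443 s.
Fraction remaining at end-expiration = e^(−Te/τ) = e^(−0.39/0.2443) = 0.2026 → 20.26%.

20.3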